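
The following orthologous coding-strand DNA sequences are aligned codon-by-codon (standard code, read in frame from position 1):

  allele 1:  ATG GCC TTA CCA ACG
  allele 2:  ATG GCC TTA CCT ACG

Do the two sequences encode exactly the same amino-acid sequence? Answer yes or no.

yes

Codon 1: ATG Met / ATG Met — identical.
Codon 2: GCC Ala / GCC Ala — identical.
Codon 3: TTA Leu / TTA Leu — identical.
Codon 4: CCA Pro / CCT Pro — synonymous.
Codon 5: ACG Thr / ACG Thr — identical.
Nonsynonymous differences: 0 → same protein.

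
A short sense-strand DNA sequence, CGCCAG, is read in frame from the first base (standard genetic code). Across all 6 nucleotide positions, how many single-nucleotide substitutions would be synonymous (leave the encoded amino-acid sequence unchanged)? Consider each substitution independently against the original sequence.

Codon 1 (CGC, Arg): 3 synonymous substitutions.
Codon 2 (CAG, Gln): 1 synonymous substitution.
Total: 3 + 1 = 4.

4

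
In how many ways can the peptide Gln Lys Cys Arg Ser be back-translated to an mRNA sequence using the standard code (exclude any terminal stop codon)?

288

Gln: 2 codons.
Lys: 2 codons.
Cys: 2 codons.
Arg: 6 codons.
Ser: 6 codons.
2 × 2 × 2 × 6 × 6 = 288.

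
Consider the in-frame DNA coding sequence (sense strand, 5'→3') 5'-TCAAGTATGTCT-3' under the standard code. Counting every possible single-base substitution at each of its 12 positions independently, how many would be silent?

7

Codon 1 (TCA, Ser): 3 synonymous substitutions.
Codon 2 (AGT, Ser): 1 synonymous substitution.
Codon 3 (ATG, Met): 0 synonymous substitutions.
Codon 4 (TCT, Ser): 3 synonymous substitutions.
Total: 3 + 1 + 0 + 3 = 7.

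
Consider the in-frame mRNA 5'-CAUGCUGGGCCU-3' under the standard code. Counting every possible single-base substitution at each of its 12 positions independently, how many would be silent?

Codon 1 (CAU, His): 1 synonymous substitution.
Codon 2 (GCU, Ala): 3 synonymous substitutions.
Codon 3 (GGG, Gly): 3 synonymous substitutions.
Codon 4 (CCU, Pro): 3 synonymous substitutions.
Total: 1 + 3 + 3 + 3 = 10.

10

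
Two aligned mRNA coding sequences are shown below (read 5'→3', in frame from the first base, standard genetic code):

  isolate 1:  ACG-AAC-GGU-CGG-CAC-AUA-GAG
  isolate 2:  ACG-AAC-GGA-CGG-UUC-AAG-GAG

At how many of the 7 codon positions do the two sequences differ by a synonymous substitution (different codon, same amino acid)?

Codon 1: ACG Thr / ACG Thr — identical.
Codon 2: AAC Asn / AAC Asn — identical.
Codon 3: GGU Gly / GGA Gly — synonymous.
Codon 4: CGG Arg / CGG Arg — identical.
Codon 5: CAC His / UUC Phe — nonsynonymous.
Codon 6: AUA Ile / AAG Lys — nonsynonymous.
Codon 7: GAG Glu / GAG Glu — identical.
Synonymous differences: 1.

1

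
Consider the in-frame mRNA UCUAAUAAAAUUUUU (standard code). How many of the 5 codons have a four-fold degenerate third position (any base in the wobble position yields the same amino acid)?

Codon 1 UCU (Ser): third position 4-fold.
Codon 2 AAU (Asn): third position 2-fold.
Codon 3 AAA (Lys): third position 2-fold.
Codon 4 AUU (Ile): third position 3-fold.
Codon 5 UUU (Phe): third position 2-fold.
Four-fold degenerate third positions: 1.

1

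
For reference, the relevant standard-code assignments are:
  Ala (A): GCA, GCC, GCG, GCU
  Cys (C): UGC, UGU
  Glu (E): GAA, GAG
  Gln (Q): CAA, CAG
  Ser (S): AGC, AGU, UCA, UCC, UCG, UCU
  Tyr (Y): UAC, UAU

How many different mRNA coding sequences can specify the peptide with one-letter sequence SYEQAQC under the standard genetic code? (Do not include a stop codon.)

Ser: 6 codons.
Tyr: 2 codons.
Glu: 2 codons.
Gln: 2 codons.
Ala: 4 codons.
Gln: 2 codons.
Cys: 2 codons.
6 × 2 × 2 × 2 × 4 × 2 × 2 = 768.

768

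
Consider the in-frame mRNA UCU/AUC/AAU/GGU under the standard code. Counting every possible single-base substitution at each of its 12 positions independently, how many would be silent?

9

Codon 1 (UCU, Ser): 3 synonymous substitutions.
Codon 2 (AUC, Ile): 2 synonymous substitutions.
Codon 3 (AAU, Asn): 1 synonymous substitution.
Codon 4 (GGU, Gly): 3 synonymous substitutions.
Total: 3 + 2 + 1 + 3 = 9.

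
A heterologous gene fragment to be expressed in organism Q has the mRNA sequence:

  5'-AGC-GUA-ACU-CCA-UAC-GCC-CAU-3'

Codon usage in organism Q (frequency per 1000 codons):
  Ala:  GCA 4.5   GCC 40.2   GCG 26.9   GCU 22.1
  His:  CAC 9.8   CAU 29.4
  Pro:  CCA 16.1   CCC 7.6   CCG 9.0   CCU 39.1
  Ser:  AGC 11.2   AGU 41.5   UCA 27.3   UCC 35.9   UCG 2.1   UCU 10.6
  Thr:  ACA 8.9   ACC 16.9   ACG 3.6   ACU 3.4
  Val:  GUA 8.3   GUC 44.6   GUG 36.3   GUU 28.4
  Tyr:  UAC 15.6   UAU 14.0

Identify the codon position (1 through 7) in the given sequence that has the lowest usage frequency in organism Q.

3

Codon 1 AGC (Ser): 11.2 per 1000.
Codon 2 GUA (Val): 8.3 per 1000.
Codon 3 ACU (Thr): 3.4 per 1000.
Codon 4 CCA (Pro): 16.1 per 1000.
Codon 5 UAC (Tyr): 15.6 per 1000.
Codon 6 GCC (Ala): 40.2 per 1000.
Codon 7 CAU (His): 29.4 per 1000.
Lowest frequency is 3.4 at codon 3.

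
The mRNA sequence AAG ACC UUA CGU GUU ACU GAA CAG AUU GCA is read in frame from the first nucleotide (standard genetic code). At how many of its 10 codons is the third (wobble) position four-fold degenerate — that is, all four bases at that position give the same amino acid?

5

Codon 1 AAG (Lys): third position 2-fold.
Codon 2 ACC (Thr): third position 4-fold.
Codon 3 UUA (Leu): third position 2-fold.
Codon 4 CGU (Arg): third position 4-fold.
Codon 5 GUU (Val): third position 4-fold.
Codon 6 ACU (Thr): third position 4-fold.
Codon 7 GAA (Glu): third position 2-fold.
Codon 8 CAG (Gln): third position 2-fold.
Codon 9 AUU (Ile): third position 3-fold.
Codon 10 GCA (Ala): third position 4-fold.
Four-fold degenerate third positions: 5.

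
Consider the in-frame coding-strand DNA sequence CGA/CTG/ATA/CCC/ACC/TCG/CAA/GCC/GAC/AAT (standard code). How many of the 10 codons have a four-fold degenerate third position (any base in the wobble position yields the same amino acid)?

Codon 1 CGA (Arg): third position 4-fold.
Codon 2 CTG (Leu): third position 4-fold.
Codon 3 ATA (Ile): third position 3-fold.
Codon 4 CCC (Pro): third position 4-fold.
Codon 5 ACC (Thr): third position 4-fold.
Codon 6 TCG (Ser): third position 4-fold.
Codon 7 CAA (Gln): third position 2-fold.
Codon 8 GCC (Ala): third position 4-fold.
Codon 9 GAC (Asp): third position 2-fold.
Codon 10 AAT (Asn): third position 2-fold.
Four-fold degenerate third positions: 6.

6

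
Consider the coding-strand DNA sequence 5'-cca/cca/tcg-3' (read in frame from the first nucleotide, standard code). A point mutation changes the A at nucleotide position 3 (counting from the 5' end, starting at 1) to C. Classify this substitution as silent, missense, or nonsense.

Position 3 falls in codon 1: CCA → Pro.
After the substitution the codon is CCC → Pro.
Both encode Pro, so the change is synonymous.

silent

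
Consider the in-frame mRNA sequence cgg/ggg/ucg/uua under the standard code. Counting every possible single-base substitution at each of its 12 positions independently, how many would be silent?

Codon 1 (CGG, Arg): 4 synonymous substitutions.
Codon 2 (GGG, Gly): 3 synonymous substitutions.
Codon 3 (UCG, Ser): 3 synonymous substitutions.
Codon 4 (UUA, Leu): 2 synonymous substitutions.
Total: 4 + 3 + 3 + 2 = 12.

12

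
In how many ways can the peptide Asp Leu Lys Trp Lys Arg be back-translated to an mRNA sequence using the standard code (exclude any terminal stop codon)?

288

Asp: 2 codons.
Leu: 6 codons.
Lys: 2 codons.
Trp: 1 codon.
Lys: 2 codons.
Arg: 6 codons.
2 × 6 × 2 × 1 × 2 × 6 = 288.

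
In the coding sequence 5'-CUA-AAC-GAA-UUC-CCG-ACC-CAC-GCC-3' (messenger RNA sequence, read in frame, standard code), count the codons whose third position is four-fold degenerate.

Codon 1 CUA (Leu): third position 4-fold.
Codon 2 AAC (Asn): third position 2-fold.
Codon 3 GAA (Glu): third position 2-fold.
Codon 4 UUC (Phe): third position 2-fold.
Codon 5 CCG (Pro): third position 4-fold.
Codon 6 ACC (Thr): third position 4-fold.
Codon 7 CAC (His): third position 2-fold.
Codon 8 GCC (Ala): third position 4-fold.
Four-fold degenerate third positions: 4.

4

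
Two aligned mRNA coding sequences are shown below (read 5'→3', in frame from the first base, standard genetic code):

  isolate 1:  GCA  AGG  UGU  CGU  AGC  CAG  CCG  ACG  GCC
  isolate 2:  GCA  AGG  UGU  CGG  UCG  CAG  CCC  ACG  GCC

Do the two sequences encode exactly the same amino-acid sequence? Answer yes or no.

yes

Codon 1: GCA Ala / GCA Ala — identical.
Codon 2: AGG Arg / AGG Arg — identical.
Codon 3: UGU Cys / UGU Cys — identical.
Codon 4: CGU Arg / CGG Arg — synonymous.
Codon 5: AGC Ser / UCG Ser — synonymous.
Codon 6: CAG Gln / CAG Gln — identical.
Codon 7: CCG Pro / CCC Pro — synonymous.
Codon 8: ACG Thr / ACG Thr — identical.
Codon 9: GCC Ala / GCC Ala — identical.
Nonsynonymous differences: 0 → same protein.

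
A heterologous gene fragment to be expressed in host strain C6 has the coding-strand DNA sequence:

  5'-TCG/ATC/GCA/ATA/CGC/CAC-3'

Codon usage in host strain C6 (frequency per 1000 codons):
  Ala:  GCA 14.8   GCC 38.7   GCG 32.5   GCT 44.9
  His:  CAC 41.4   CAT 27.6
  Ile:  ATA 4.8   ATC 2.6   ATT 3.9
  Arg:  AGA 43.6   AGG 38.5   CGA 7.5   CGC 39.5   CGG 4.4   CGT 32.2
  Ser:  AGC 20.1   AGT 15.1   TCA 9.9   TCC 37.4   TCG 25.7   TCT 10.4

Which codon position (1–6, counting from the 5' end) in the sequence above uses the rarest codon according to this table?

2

Codon 1 TCG (Ser): 25.7 per 1000.
Codon 2 ATC (Ile): 2.6 per 1000.
Codon 3 GCA (Ala): 14.8 per 1000.
Codon 4 ATA (Ile): 4.8 per 1000.
Codon 5 CGC (Arg): 39.5 per 1000.
Codon 6 CAC (His): 41.4 per 1000.
Lowest frequency is 2.6 at codon 2.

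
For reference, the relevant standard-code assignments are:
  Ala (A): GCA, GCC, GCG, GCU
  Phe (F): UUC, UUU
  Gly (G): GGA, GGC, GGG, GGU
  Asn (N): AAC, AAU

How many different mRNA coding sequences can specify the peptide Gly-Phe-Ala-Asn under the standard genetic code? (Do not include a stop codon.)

64

Gly: 4 codons.
Phe: 2 codons.
Ala: 4 codons.
Asn: 2 codons.
4 × 2 × 4 × 2 = 64.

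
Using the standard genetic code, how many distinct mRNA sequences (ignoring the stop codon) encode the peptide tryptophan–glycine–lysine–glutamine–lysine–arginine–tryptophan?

Trp: 1 codon.
Gly: 4 codons.
Lys: 2 codons.
Gln: 2 codons.
Lys: 2 codons.
Arg: 6 codons.
Trp: 1 codon.
1 × 4 × 2 × 2 × 2 × 6 × 1 = 192.

192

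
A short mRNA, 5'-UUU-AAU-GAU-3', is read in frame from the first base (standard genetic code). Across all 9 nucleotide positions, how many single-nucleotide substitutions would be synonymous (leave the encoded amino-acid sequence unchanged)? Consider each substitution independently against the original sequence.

3

Codon 1 (UUU, Phe): 1 synonymous substitution.
Codon 2 (AAU, Asn): 1 synonymous substitution.
Codon 3 (GAU, Asp): 1 synonymous substitution.
Total: 1 + 1 + 1 = 3.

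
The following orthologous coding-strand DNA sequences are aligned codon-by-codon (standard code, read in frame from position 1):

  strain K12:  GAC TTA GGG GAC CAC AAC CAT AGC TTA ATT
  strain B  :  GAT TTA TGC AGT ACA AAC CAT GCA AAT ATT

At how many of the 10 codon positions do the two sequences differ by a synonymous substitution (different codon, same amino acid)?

Codon 1: GAC Asp / GAT Asp — synonymous.
Codon 2: TTA Leu / TTA Leu — identical.
Codon 3: GGG Gly / TGC Cys — nonsynonymous.
Codon 4: GAC Asp / AGT Ser — nonsynonymous.
Codon 5: CAC His / ACA Thr — nonsynonymous.
Codon 6: AAC Asn / AAC Asn — identical.
Codon 7: CAT His / CAT His — identical.
Codon 8: AGC Ser / GCA Ala — nonsynonymous.
Codon 9: TTA Leu / AAT Asn — nonsynonymous.
Codon 10: ATT Ile / ATT Ile — identical.
Synonymous differences: 1.

1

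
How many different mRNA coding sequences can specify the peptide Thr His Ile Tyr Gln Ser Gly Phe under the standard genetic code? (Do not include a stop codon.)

4608

Thr: 4 codons.
His: 2 codons.
Ile: 3 codons.
Tyr: 2 codons.
Gln: 2 codons.
Ser: 6 codons.
Gly: 4 codons.
Phe: 2 codons.
4 × 2 × 3 × 2 × 2 × 6 × 4 × 2 = 4608.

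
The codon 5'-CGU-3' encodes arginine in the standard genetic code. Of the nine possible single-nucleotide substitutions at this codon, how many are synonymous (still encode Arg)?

Position 1: none → 0 synonymous.
Position 2: none → 0 synonymous.
Position 3: CGC, CGA, CGG → 3 synonymous.
Total: 0 + 0 + 3 = 3.

3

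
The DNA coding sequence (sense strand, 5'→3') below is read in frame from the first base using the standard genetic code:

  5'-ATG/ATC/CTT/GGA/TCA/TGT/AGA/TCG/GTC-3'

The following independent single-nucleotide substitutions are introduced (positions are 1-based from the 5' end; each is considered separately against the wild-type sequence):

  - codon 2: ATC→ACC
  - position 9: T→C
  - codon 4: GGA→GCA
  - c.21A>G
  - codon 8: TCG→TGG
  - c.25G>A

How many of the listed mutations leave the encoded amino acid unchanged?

2

Codon 2: ATC (Ile) → ACC (Thr) — missense.
Codon 3: CTT (Leu) → CTC (Leu) — synonymous.
Codon 4: GGA (Gly) → GCA (Ala) — missense.
Codon 7: AGA (Arg) → AGG (Arg) — synonymous.
Codon 8: TCG (Ser) → TGG (Trp) — missense.
Codon 9: GTC (Val) → ATC (Ile) — missense.
Synonymous: 2 of 6.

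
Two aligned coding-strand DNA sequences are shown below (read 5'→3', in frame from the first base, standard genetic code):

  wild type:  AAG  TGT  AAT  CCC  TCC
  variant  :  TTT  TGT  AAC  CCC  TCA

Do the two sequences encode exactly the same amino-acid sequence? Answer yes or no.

Codon 1: AAG Lys / TTT Phe — nonsynonymous.
Codon 2: TGT Cys / TGT Cys — identical.
Codon 3: AAT Asn / AAC Asn — synonymous.
Codon 4: CCC Pro / CCC Pro — identical.
Codon 5: TCC Ser / TCA Ser — synonymous.
Nonsynonymous differences: 1 → different protein.

no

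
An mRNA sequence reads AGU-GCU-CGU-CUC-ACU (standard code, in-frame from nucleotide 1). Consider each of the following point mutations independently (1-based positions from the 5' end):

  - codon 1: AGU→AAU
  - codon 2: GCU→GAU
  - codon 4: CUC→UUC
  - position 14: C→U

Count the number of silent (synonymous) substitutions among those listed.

0

Codon 1: AGU (Ser) → AAU (Asn) — missense.
Codon 2: GCU (Ala) → GAU (Asp) — missense.
Codon 4: CUC (Leu) → UUC (Phe) — missense.
Codon 5: ACU (Thr) → AUU (Ile) — missense.
Synonymous: 0 of 4.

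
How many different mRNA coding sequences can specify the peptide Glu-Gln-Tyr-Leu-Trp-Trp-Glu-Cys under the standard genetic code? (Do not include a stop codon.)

192

Glu: 2 codons.
Gln: 2 codons.
Tyr: 2 codons.
Leu: 6 codons.
Trp: 1 codon.
Trp: 1 codon.
Glu: 2 codons.
Cys: 2 codons.
2 × 2 × 2 × 6 × 1 × 1 × 2 × 2 = 192.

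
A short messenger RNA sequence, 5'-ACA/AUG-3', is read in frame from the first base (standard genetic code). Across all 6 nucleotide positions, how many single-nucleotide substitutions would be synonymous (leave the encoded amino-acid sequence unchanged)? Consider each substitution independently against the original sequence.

3

Codon 1 (ACA, Thr): 3 synonymous substitutions.
Codon 2 (AUG, Met): 0 synonymous substitutions.
Total: 3 + 0 = 3.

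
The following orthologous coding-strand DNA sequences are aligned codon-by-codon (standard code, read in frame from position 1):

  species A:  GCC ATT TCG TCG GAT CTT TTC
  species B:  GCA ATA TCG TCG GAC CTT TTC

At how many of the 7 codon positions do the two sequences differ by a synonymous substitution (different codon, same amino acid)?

3

Codon 1: GCC Ala / GCA Ala — synonymous.
Codon 2: ATT Ile / ATA Ile — synonymous.
Codon 3: TCG Ser / TCG Ser — identical.
Codon 4: TCG Ser / TCG Ser — identical.
Codon 5: GAT Asp / GAC Asp — synonymous.
Codon 6: CTT Leu / CTT Leu — identical.
Codon 7: TTC Phe / TTC Phe — identical.
Synonymous differences: 3.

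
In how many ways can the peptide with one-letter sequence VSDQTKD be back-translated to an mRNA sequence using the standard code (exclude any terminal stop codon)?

1536

Val: 4 codons.
Ser: 6 codons.
Asp: 2 codons.
Gln: 2 codons.
Thr: 4 codons.
Lys: 2 codons.
Asp: 2 codons.
4 × 6 × 2 × 2 × 4 × 2 × 2 = 1536.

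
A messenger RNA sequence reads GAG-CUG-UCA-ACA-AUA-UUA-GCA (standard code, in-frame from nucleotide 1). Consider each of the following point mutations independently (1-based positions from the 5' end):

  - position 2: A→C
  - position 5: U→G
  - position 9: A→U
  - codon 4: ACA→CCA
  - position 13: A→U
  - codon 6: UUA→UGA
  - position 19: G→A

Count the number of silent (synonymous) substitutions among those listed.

1

Codon 1: GAG (Glu) → GCG (Ala) — missense.
Codon 2: CUG (Leu) → CGG (Arg) — missense.
Codon 3: UCA (Ser) → UCU (Ser) — synonymous.
Codon 4: ACA (Thr) → CCA (Pro) — missense.
Codon 5: AUA (Ile) → UUA (Leu) — missense.
Codon 6: UUA (Leu) → UGA (Stop) — nonsense.
Codon 7: GCA (Ala) → ACA (Thr) — missense.
Synonymous: 1 of 7.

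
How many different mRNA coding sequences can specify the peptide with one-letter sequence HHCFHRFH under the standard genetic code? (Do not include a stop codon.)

768

His: 2 codons.
His: 2 codons.
Cys: 2 codons.
Phe: 2 codons.
His: 2 codons.
Arg: 6 codons.
Phe: 2 codons.
His: 2 codons.
2 × 2 × 2 × 2 × 2 × 6 × 2 × 2 = 768.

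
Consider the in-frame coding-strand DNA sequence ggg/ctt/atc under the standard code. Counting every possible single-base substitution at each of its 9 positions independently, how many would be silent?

Codon 1 (GGG, Gly): 3 synonymous substitutions.
Codon 2 (CTT, Leu): 3 synonymous substitutions.
Codon 3 (ATC, Ile): 2 synonymous substitutions.
Total: 3 + 3 + 2 = 8.

8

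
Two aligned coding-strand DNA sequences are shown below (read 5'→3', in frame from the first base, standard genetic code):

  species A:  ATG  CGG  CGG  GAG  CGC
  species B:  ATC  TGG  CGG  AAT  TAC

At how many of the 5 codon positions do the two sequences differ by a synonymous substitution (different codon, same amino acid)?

Codon 1: ATG Met / ATC Ile — nonsynonymous.
Codon 2: CGG Arg / TGG Trp — nonsynonymous.
Codon 3: CGG Arg / CGG Arg — identical.
Codon 4: GAG Glu / AAT Asn — nonsynonymous.
Codon 5: CGC Arg / TAC Tyr — nonsynonymous.
Synonymous differences: 0.

0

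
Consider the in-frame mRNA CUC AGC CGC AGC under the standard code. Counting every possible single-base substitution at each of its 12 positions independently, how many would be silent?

Codon 1 (CUC, Leu): 3 synonymous substitutions.
Codon 2 (AGC, Ser): 1 synonymous substitution.
Codon 3 (CGC, Arg): 3 synonymous substitutions.
Codon 4 (AGC, Ser): 1 synonymous substitution.
Total: 3 + 1 + 3 + 1 = 8.

8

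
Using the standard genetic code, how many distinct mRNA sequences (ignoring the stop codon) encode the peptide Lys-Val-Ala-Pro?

128

Lys: 2 codons.
Val: 4 codons.
Ala: 4 codons.
Pro: 4 codons.
2 × 4 × 4 × 4 = 128.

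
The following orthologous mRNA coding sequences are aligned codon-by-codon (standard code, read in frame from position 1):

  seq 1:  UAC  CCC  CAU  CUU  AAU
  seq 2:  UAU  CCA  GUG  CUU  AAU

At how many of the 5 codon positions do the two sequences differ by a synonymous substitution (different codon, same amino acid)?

Codon 1: UAC Tyr / UAU Tyr — synonymous.
Codon 2: CCC Pro / CCA Pro — synonymous.
Codon 3: CAU His / GUG Val — nonsynonymous.
Codon 4: CUU Leu / CUU Leu — identical.
Codon 5: AAU Asn / AAU Asn — identical.
Synonymous differences: 2.

2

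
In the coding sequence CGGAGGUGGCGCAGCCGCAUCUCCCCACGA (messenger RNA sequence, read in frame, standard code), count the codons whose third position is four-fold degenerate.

6

Codon 1 CGG (Arg): third position 4-fold.
Codon 2 AGG (Arg): third position 2-fold.
Codon 3 UGG (Trp): third position 1-fold.
Codon 4 CGC (Arg): third position 4-fold.
Codon 5 AGC (Ser): third position 2-fold.
Codon 6 CGC (Arg): third position 4-fold.
Codon 7 AUC (Ile): third position 3-fold.
Codon 8 UCC (Ser): third position 4-fold.
Codon 9 CCA (Pro): third position 4-fold.
Codon 10 CGA (Arg): third position 4-fold.
Four-fold degenerate third positions: 6.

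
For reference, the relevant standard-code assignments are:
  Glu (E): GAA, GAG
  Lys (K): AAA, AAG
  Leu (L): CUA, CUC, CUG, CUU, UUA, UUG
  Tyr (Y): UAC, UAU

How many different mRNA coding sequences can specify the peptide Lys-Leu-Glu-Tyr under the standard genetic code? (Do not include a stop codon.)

Lys: 2 codons.
Leu: 6 codons.
Glu: 2 codons.
Tyr: 2 codons.
2 × 6 × 2 × 2 = 48.

48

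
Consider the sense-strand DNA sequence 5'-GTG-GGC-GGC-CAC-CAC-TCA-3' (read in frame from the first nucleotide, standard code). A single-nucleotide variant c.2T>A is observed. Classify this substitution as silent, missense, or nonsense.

Position 2 falls in codon 1: GTG → Val.
After the substitution the codon is GAG → Glu.
Val ≠ Glu, so this is a missense mutation.

missense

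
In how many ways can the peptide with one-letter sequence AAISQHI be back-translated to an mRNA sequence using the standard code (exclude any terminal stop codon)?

3456

Ala: 4 codons.
Ala: 4 codons.
Ile: 3 codons.
Ser: 6 codons.
Gln: 2 codons.
His: 2 codons.
Ile: 3 codons.
4 × 4 × 3 × 6 × 2 × 2 × 3 = 3456.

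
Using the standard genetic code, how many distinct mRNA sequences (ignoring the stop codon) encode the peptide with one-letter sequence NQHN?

Asn: 2 codons.
Gln: 2 codons.
His: 2 codons.
Asn: 2 codons.
2 × 2 × 2 × 2 = 16.

16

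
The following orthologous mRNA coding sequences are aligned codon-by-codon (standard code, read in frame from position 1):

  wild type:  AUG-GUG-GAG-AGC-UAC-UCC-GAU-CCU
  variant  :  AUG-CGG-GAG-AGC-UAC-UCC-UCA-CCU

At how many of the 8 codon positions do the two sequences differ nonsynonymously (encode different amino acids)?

2

Codon 1: AUG Met / AUG Met — identical.
Codon 2: GUG Val / CGG Arg — nonsynonymous.
Codon 3: GAG Glu / GAG Glu — identical.
Codon 4: AGC Ser / AGC Ser — identical.
Codon 5: UAC Tyr / UAC Tyr — identical.
Codon 6: UCC Ser / UCC Ser — identical.
Codon 7: GAU Asp / UCA Ser — nonsynonymous.
Codon 8: CCU Pro / CCU Pro — identical.
Nonsynonymous differences: 2.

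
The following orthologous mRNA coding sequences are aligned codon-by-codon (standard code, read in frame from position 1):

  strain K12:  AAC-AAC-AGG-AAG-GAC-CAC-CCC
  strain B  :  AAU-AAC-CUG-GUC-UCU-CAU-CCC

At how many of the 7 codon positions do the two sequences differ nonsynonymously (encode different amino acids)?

Codon 1: AAC Asn / AAU Asn — synonymous.
Codon 2: AAC Asn / AAC Asn — identical.
Codon 3: AGG Arg / CUG Leu — nonsynonymous.
Codon 4: AAG Lys / GUC Val — nonsynonymous.
Codon 5: GAC Asp / UCU Ser — nonsynonymous.
Codon 6: CAC His / CAU His — synonymous.
Codon 7: CCC Pro / CCC Pro — identical.
Nonsynonymous differences: 3.

3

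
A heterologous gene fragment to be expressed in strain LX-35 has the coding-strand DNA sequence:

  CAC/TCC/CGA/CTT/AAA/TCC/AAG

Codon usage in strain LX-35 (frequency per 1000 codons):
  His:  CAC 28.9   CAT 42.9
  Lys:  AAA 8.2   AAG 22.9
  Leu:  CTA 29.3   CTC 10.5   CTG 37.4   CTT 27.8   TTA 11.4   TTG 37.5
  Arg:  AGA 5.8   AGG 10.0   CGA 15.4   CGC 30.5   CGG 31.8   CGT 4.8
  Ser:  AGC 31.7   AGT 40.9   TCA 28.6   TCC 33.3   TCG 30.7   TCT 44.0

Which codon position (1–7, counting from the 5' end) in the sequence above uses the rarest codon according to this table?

Codon 1 CAC (His): 28.9 per 1000.
Codon 2 TCC (Ser): 33.3 per 1000.
Codon 3 CGA (Arg): 15.4 per 1000.
Codon 4 CTT (Leu): 27.8 per 1000.
Codon 5 AAA (Lys): 8.2 per 1000.
Codon 6 TCC (Ser): 33.3 per 1000.
Codon 7 AAG (Lys): 22.9 per 1000.
Lowest frequency is 8.2 at codon 5.

5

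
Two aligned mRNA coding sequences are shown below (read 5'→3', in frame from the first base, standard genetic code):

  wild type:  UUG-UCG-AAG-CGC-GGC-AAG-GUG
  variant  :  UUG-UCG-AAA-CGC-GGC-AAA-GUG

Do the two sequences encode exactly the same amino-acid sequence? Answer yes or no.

Codon 1: UUG Leu / UUG Leu — identical.
Codon 2: UCG Ser / UCG Ser — identical.
Codon 3: AAG Lys / AAA Lys — synonymous.
Codon 4: CGC Arg / CGC Arg — identical.
Codon 5: GGC Gly / GGC Gly — identical.
Codon 6: AAG Lys / AAA Lys — synonymous.
Codon 7: GUG Val / GUG Val — identical.
Nonsynonymous differences: 0 → same protein.

yes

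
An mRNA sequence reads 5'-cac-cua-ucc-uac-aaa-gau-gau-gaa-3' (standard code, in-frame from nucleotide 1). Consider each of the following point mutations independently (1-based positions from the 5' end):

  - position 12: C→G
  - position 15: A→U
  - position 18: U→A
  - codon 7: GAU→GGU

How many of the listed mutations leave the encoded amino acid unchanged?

Codon 4: UAC (Tyr) → UAG (Stop) — nonsense.
Codon 5: AAA (Lys) → AAU (Asn) — missense.
Codon 6: GAU (Asp) → GAA (Glu) — missense.
Codon 7: GAU (Asp) → GGU (Gly) — missense.
Synonymous: 0 of 4.

0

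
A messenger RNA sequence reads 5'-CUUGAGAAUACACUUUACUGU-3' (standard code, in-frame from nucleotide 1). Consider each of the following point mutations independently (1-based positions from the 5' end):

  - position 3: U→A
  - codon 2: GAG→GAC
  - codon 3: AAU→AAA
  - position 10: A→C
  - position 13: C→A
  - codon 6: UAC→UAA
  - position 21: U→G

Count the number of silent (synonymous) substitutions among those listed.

Codon 1: CUU (Leu) → CUA (Leu) — synonymous.
Codon 2: GAG (Glu) → GAC (Asp) — missense.
Codon 3: AAU (Asn) → AAA (Lys) — missense.
Codon 4: ACA (Thr) → CCA (Pro) — missense.
Codon 5: CUU (Leu) → AUU (Ile) — missense.
Codon 6: UAC (Tyr) → UAA (Stop) — nonsense.
Codon 7: UGU (Cys) → UGG (Trp) — missense.
Synonymous: 1 of 7.

1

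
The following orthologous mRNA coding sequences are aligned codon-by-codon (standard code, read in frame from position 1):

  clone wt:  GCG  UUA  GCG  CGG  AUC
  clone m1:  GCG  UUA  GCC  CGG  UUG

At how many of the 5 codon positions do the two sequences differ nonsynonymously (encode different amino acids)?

1

Codon 1: GCG Ala / GCG Ala — identical.
Codon 2: UUA Leu / UUA Leu — identical.
Codon 3: GCG Ala / GCC Ala — synonymous.
Codon 4: CGG Arg / CGG Arg — identical.
Codon 5: AUC Ile / UUG Leu — nonsynonymous.
Nonsynonymous differences: 1.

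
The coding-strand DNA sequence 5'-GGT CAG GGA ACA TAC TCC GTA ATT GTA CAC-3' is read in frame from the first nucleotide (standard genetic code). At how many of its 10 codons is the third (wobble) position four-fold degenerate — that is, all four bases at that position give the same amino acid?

6

Codon 1 GGT (Gly): third position 4-fold.
Codon 2 CAG (Gln): third position 2-fold.
Codon 3 GGA (Gly): third position 4-fold.
Codon 4 ACA (Thr): third position 4-fold.
Codon 5 TAC (Tyr): third position 2-fold.
Codon 6 TCC (Ser): third position 4-fold.
Codon 7 GTA (Val): third position 4-fold.
Codon 8 ATT (Ile): third position 3-fold.
Codon 9 GTA (Val): third position 4-fold.
Codon 10 CAC (His): third position 2-fold.
Four-fold degenerate third positions: 6.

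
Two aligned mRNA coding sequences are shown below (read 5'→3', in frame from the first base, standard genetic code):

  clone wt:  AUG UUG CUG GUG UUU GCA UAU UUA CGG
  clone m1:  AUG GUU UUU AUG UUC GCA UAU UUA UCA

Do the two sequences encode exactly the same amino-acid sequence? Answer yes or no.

no

Codon 1: AUG Met / AUG Met — identical.
Codon 2: UUG Leu / GUU Val — nonsynonymous.
Codon 3: CUG Leu / UUU Phe — nonsynonymous.
Codon 4: GUG Val / AUG Met — nonsynonymous.
Codon 5: UUU Phe / UUC Phe — synonymous.
Codon 6: GCA Ala / GCA Ala — identical.
Codon 7: UAU Tyr / UAU Tyr — identical.
Codon 8: UUA Leu / UUA Leu — identical.
Codon 9: CGG Arg / UCA Ser — nonsynonymous.
Nonsynonymous differences: 4 → different protein.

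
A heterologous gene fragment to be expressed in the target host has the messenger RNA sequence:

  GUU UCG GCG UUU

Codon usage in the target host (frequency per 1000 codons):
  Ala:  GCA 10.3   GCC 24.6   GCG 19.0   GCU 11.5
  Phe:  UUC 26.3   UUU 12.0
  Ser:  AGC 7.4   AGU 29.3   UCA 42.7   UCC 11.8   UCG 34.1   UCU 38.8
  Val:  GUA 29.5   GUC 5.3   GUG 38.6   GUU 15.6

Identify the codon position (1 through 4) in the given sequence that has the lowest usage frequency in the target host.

4

Codon 1 GUU (Val): 15.6 per 1000.
Codon 2 UCG (Ser): 34.1 per 1000.
Codon 3 GCG (Ala): 19.0 per 1000.
Codon 4 UUU (Phe): 12.0 per 1000.
Lowest frequency is 12.0 at codon 4.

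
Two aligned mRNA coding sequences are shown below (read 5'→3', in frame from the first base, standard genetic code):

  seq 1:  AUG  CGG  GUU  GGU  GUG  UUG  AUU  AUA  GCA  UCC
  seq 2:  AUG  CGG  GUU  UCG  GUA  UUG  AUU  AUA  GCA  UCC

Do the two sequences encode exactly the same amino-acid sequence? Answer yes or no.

no

Codon 1: AUG Met / AUG Met — identical.
Codon 2: CGG Arg / CGG Arg — identical.
Codon 3: GUU Val / GUU Val — identical.
Codon 4: GGU Gly / UCG Ser — nonsynonymous.
Codon 5: GUG Val / GUA Val — synonymous.
Codon 6: UUG Leu / UUG Leu — identical.
Codon 7: AUU Ile / AUU Ile — identical.
Codon 8: AUA Ile / AUA Ile — identical.
Codon 9: GCA Ala / GCA Ala — identical.
Codon 10: UCC Ser / UCC Ser — identical.
Nonsynonymous differences: 1 → different protein.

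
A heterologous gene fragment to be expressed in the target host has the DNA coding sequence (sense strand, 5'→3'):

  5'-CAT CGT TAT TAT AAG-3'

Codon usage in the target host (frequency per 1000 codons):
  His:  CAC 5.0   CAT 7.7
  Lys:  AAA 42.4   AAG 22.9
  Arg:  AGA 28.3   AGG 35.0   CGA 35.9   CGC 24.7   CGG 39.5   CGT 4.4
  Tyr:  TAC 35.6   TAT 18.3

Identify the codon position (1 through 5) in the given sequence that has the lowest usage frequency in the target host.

Codon 1 CAT (His): 7.7 per 1000.
Codon 2 CGT (Arg): 4.4 per 1000.
Codon 3 TAT (Tyr): 18.3 per 1000.
Codon 4 TAT (Tyr): 18.3 per 1000.
Codon 5 AAG (Lys): 22.9 per 1000.
Lowest frequency is 4.4 at codon 2.

2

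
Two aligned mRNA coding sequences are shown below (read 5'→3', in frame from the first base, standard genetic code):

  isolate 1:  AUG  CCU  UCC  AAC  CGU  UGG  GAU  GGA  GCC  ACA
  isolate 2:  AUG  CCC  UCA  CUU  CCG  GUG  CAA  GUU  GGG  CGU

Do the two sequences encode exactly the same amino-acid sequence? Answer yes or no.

Codon 1: AUG Met / AUG Met — identical.
Codon 2: CCU Pro / CCC Pro — synonymous.
Codon 3: UCC Ser / UCA Ser — synonymous.
Codon 4: AAC Asn / CUU Leu — nonsynonymous.
Codon 5: CGU Arg / CCG Pro — nonsynonymous.
Codon 6: UGG Trp / GUG Val — nonsynonymous.
Codon 7: GAU Asp / CAA Gln — nonsynonymous.
Codon 8: GGA Gly / GUU Val — nonsynonymous.
Codon 9: GCC Ala / GGG Gly — nonsynonymous.
Codon 10: ACA Thr / CGU Arg — nonsynonymous.
Nonsynonymous differences: 7 → different protein.

no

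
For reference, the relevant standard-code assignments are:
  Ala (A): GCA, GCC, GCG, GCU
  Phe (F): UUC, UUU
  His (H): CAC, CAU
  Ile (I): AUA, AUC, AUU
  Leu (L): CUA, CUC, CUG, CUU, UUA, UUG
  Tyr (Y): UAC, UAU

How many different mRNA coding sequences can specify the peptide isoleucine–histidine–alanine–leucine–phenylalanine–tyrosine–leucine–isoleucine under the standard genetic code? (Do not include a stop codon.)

Ile: 3 codons.
His: 2 codons.
Ala: 4 codons.
Leu: 6 codons.
Phe: 2 codons.
Tyr: 2 codons.
Leu: 6 codons.
Ile: 3 codons.
3 × 2 × 4 × 6 × 2 × 2 × 6 × 3 = 10368.

10368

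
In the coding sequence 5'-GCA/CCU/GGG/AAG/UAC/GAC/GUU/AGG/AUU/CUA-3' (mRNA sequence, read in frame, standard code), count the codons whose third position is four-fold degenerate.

Codon 1 GCA (Ala): third position 4-fold.
Codon 2 CCU (Pro): third position 4-fold.
Codon 3 GGG (Gly): third position 4-fold.
Codon 4 AAG (Lys): third position 2-fold.
Codon 5 UAC (Tyr): third position 2-fold.
Codon 6 GAC (Asp): third position 2-fold.
Codon 7 GUU (Val): third position 4-fold.
Codon 8 AGG (Arg): third position 2-fold.
Codon 9 AUU (Ile): third position 3-fold.
Codon 10 CUA (Leu): third position 4-fold.
Four-fold degenerate third positions: 5.

5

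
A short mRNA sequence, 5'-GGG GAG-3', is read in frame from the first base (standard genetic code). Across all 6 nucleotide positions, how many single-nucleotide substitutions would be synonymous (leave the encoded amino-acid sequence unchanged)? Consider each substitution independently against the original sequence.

Codon 1 (GGG, Gly): 3 synonymous substitutions.
Codon 2 (GAG, Glu): 1 synonymous substitution.
Total: 3 + 1 = 4.

4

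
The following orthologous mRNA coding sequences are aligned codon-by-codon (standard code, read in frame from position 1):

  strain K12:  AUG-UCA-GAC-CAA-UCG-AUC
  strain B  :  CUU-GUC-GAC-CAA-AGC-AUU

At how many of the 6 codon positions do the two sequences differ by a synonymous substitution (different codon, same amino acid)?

Codon 1: AUG Met / CUU Leu — nonsynonymous.
Codon 2: UCA Ser / GUC Val — nonsynonymous.
Codon 3: GAC Asp / GAC Asp — identical.
Codon 4: CAA Gln / CAA Gln — identical.
Codon 5: UCG Ser / AGC Ser — synonymous.
Codon 6: AUC Ile / AUU Ile — synonymous.
Synonymous differences: 2.

2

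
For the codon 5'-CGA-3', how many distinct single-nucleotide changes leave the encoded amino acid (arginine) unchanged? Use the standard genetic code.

4

Position 1: AGA → 1 synonymous.
Position 2: none → 0 synonymous.
Position 3: CGU, CGC, CGG → 3 synonymous.
Total: 1 + 0 + 3 = 4.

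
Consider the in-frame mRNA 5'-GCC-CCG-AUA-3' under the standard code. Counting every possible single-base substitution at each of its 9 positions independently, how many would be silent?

8

Codon 1 (GCC, Ala): 3 synonymous substitutions.
Codon 2 (CCG, Pro): 3 synonymous substitutions.
Codon 3 (AUA, Ile): 2 synonymous substitutions.
Total: 3 + 3 + 2 = 8.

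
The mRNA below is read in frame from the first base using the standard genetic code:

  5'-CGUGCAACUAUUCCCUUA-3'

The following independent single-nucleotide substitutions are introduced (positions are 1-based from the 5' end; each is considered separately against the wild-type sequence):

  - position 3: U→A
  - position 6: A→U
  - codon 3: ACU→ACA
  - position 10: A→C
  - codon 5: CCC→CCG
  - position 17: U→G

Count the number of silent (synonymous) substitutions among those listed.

Codon 1: CGU (Arg) → CGA (Arg) — synonymous.
Codon 2: GCA (Ala) → GCU (Ala) — synonymous.
Codon 3: ACU (Thr) → ACA (Thr) — synonymous.
Codon 4: AUU (Ile) → CUU (Leu) — missense.
Codon 5: CCC (Pro) → CCG (Pro) — synonymous.
Codon 6: UUA (Leu) → UGA (Stop) — nonsense.
Synonymous: 4 of 6.

4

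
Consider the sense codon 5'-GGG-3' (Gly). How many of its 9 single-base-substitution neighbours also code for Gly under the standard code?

Position 1: none → 0 synonymous.
Position 2: none → 0 synonymous.
Position 3: GGT, GGC, GGA → 3 synonymous.
Total: 0 + 0 + 3 = 3.

3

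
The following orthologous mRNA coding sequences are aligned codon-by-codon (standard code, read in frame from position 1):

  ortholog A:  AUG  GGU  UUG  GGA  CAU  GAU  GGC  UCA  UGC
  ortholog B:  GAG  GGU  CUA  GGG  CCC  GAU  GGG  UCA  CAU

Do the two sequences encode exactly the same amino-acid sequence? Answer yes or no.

Codon 1: AUG Met / GAG Glu — nonsynonymous.
Codon 2: GGU Gly / GGU Gly — identical.
Codon 3: UUG Leu / CUA Leu — synonymous.
Codon 4: GGA Gly / GGG Gly — synonymous.
Codon 5: CAU His / CCC Pro — nonsynonymous.
Codon 6: GAU Asp / GAU Asp — identical.
Codon 7: GGC Gly / GGG Gly — synonymous.
Codon 8: UCA Ser / UCA Ser — identical.
Codon 9: UGC Cys / CAU His — nonsynonymous.
Nonsynonymous differences: 3 → different protein.

no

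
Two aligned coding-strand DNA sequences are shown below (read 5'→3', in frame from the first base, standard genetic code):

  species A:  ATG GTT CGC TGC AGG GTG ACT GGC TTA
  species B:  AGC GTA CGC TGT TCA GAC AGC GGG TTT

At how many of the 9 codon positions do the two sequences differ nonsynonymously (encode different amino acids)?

5

Codon 1: ATG Met / AGC Ser — nonsynonymous.
Codon 2: GTT Val / GTA Val — synonymous.
Codon 3: CGC Arg / CGC Arg — identical.
Codon 4: TGC Cys / TGT Cys — synonymous.
Codon 5: AGG Arg / TCA Ser — nonsynonymous.
Codon 6: GTG Val / GAC Asp — nonsynonymous.
Codon 7: ACT Thr / AGC Ser — nonsynonymous.
Codon 8: GGC Gly / GGG Gly — synonymous.
Codon 9: TTA Leu / TTT Phe — nonsynonymous.
Nonsynonymous differences: 5.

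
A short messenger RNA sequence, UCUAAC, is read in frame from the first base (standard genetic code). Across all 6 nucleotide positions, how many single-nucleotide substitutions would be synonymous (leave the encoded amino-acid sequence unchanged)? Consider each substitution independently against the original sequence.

4

Codon 1 (UCU, Ser): 3 synonymous substitutions.
Codon 2 (AAC, Asn): 1 synonymous substitution.
Total: 3 + 1 = 4.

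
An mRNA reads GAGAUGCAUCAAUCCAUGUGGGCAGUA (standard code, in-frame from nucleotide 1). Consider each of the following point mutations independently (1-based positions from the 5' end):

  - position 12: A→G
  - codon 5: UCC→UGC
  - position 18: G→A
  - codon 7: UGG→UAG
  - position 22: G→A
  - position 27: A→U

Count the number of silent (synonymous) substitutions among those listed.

Codon 4: CAA (Gln) → CAG (Gln) — synonymous.
Codon 5: UCC (Ser) → UGC (Cys) — missense.
Codon 6: AUG (Met) → AUA (Ile) — missense.
Codon 7: UGG (Trp) → UAG (Stop) — nonsense.
Codon 8: GCA (Ala) → ACA (Thr) — missense.
Codon 9: GUA (Val) → GUU (Val) — synonymous.
Synonymous: 2 of 6.

2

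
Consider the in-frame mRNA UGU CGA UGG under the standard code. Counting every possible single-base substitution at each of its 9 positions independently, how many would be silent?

5

Codon 1 (UGU, Cys): 1 synonymous substitution.
Codon 2 (CGA, Arg): 4 synonymous substitutions.
Codon 3 (UGG, Trp): 0 synonymous substitutions.
Total: 1 + 4 + 0 = 5.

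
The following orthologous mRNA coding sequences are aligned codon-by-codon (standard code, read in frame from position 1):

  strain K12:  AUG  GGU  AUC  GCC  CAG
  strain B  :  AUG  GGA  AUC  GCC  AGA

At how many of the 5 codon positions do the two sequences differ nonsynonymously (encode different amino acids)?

1

Codon 1: AUG Met / AUG Met — identical.
Codon 2: GGU Gly / GGA Gly — synonymous.
Codon 3: AUC Ile / AUC Ile — identical.
Codon 4: GCC Ala / GCC Ala — identical.
Codon 5: CAG Gln / AGA Arg — nonsynonymous.
Nonsynonymous differences: 1.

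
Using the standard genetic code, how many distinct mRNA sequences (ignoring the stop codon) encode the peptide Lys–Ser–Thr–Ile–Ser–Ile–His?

Lys: 2 codons.
Ser: 6 codons.
Thr: 4 codons.
Ile: 3 codons.
Ser: 6 codons.
Ile: 3 codons.
His: 2 codons.
2 × 6 × 4 × 3 × 6 × 3 × 2 = 5184.

5184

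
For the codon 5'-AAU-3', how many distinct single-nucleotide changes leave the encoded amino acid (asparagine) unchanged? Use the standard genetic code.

Position 1: none → 0 synonymous.
Position 2: none → 0 synonymous.
Position 3: AAC → 1 synonymous.
Total: 0 + 0 + 1 = 1.

1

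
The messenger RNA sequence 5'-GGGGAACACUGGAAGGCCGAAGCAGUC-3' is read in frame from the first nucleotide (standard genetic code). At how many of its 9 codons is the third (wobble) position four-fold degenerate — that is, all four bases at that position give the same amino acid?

4

Codon 1 GGG (Gly): third position 4-fold.
Codon 2 GAA (Glu): third position 2-fold.
Codon 3 CAC (His): third position 2-fold.
Codon 4 UGG (Trp): third position 1-fold.
Codon 5 AAG (Lys): third position 2-fold.
Codon 6 GCC (Ala): third position 4-fold.
Codon 7 GAA (Glu): third position 2-fold.
Codon 8 GCA (Ala): third position 4-fold.
Codon 9 GUC (Val): third position 4-fold.
Four-fold degenerate third positions: 4.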